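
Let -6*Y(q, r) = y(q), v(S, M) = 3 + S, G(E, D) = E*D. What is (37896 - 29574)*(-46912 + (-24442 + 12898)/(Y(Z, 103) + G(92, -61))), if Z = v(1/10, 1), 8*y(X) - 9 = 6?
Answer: -35055361115520/89797 ≈ -3.9038e+8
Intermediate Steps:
G(E, D) = D*E
y(X) = 15/8 (y(X) = 9/8 + (⅛)*6 = 9/8 + ¾ = 15/8)
Z = 31/10 (Z = 3 + 1/10 = 3 + ⅒ = 31/10 ≈ 3.1000)
Y(q, r) = -5/16 (Y(q, r) = -⅙*15/8 = -5/16)
(37896 - 29574)*(-46912 + (-24442 + 12898)/(Y(Z, 103) + G(92, -61))) = (37896 - 29574)*(-46912 + (-24442 + 12898)/(-5/16 - 61*92)) = 8322*(-46912 - 11544/(-5/16 - 5612)) = 8322*(-46912 - 11544/(-89797/16)) = 8322*(-46912 - 11544*(-16/89797)) = 8322*(-46912 + 184704/89797) = 8322*(-4212372160/89797) = -35055361115520/89797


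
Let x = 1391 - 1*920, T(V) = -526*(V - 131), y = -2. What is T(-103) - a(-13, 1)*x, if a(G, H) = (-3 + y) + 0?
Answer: 125439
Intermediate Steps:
a(G, H) = -5 (a(G, H) = (-3 - 2) + 0 = -5 + 0 = -5)
T(V) = 68906 - 526*V (T(V) = -526*(-131 + V) = 68906 - 526*V)
x = 471 (x = 1391 - 920 = 471)
T(-103) - a(-13, 1)*x = (68906 - 526*(-103)) - (-5)*471 = (68906 + 54178) - 1*(-2355) = 123084 + 2355 = 125439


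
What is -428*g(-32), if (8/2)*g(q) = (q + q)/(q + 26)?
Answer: -3424/3 ≈ -1141.3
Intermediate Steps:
g(q) = q/(2*(26 + q)) (g(q) = ((q + q)/(q + 26))/4 = ((2*q)/(26 + q))/4 = (2*q/(26 + q))/4 = q/(2*(26 + q)))
-428*g(-32) = -214*(-32)/(26 - 32) = -214*(-32)/(-6) = -214*(-32)*(-1)/6 = -428*8/3 = -3424/3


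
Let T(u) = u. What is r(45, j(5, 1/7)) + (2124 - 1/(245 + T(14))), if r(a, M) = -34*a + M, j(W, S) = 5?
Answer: 155140/259 ≈ 599.00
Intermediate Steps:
r(a, M) = M - 34*a
r(45, j(5, 1/7)) + (2124 - 1/(245 + T(14))) = (5 - 34*45) + (2124 - 1/(245 + 14)) = (5 - 1530) + (2124 - 1/259) = -1525 + (2124 - 1*1/259) = -1525 + (2124 - 1/259) = -1525 + 550115/259 = 155140/259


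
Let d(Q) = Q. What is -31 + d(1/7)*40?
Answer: -177/7 ≈ -25.286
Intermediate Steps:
-31 + d(1/7)*40 = -31 + 40/7 = -177/7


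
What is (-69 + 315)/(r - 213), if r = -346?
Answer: -246/559 ≈ -0.44007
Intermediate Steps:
(-69 + 315)/(r - 213) = (-69 + 315)/(-346 - 213) = 246/(-559) = 246*(-1/559) = -246/559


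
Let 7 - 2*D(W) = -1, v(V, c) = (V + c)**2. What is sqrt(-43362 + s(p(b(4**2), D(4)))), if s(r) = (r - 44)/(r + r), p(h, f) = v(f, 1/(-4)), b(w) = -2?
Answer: I*sqrt(39026758)/30 ≈ 208.24*I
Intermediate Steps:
D(W) = 4 (D(W) = 7/2 - 1/2*(-1) = 7/2 + 1/2 = 4)
p(h, f) = (-1/4 + f)**2 (p(h, f) = (f + 1/(-4))**2 = (f - 1/4)**2 = (-1/4 + f)**2)
s(r) = (-44 + r)/(2*r) (s(r) = (-44 + r)/((2*r)) = (-44 + r)*(1/(2*r)) = (-44 + r)/(2*r))
sqrt(-43362 + s(p(b(4**2), D(4)))) = sqrt(-43362 + (-44 + (-1 + 4*4)**2/16)/(2*(((-1 + 4*4)**2/16)))) = sqrt(-43362 + (-44 + (-1 + 16)**2/16)/(2*(((-1 + 16)**2/16)))) = sqrt(-43362 + (-44 + (1/16)*15**2)/(2*(((1/16)*15**2)))) = sqrt(-43362 + (-44 + (1/16)*225)/(2*(((1/16)*225)))) = sqrt(-43362 + (-44 + 225/16)/(2*(225/16))) = sqrt(-43362 + (1/2)*(16/225)*(-479/16)) = sqrt(-43362 - 479/450) = sqrt(-19513379/450) = I*sqrt(39026758)/30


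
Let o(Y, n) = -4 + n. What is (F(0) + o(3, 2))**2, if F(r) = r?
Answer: 4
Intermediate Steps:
(F(0) + o(3, 2))**2 = (0 + (-4 + 2))**2 = (0 - 2)**2 = (-2)**2 = 4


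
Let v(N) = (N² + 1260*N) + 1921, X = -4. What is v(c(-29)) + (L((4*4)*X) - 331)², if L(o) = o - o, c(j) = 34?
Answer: 155478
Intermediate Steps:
L(o) = 0
v(N) = 1921 + N² + 1260*N
v(c(-29)) + (L((4*4)*X) - 331)² = (1921 + 34² + 1260*34) + (0 - 331)² = (1921 + 1156 + 42840) + (-331)² = 45917 + 109561 = 155478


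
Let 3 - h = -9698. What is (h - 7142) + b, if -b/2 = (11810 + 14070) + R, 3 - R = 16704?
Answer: -15799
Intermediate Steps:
R = -16701 (R = 3 - 1*16704 = 3 - 16704 = -16701)
b = -18358 (b = -2*((11810 + 14070) - 16701) = -2*(25880 - 16701) = -2*9179 = -18358)
h = 9701 (h = 3 - 1*(-9698) = 3 + 9698 = 9701)
(h - 7142) + b = (9701 - 7142) - 18358 = 2559 - 18358 = -15799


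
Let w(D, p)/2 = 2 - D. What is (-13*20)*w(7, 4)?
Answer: 2600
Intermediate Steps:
w(D, p) = 4 - 2*D (w(D, p) = 2*(2 - D) = 4 - 2*D)
(-13*20)*w(7, 4) = (-13*20)*(4 - 2*7) = -260*(4 - 14) = -260*(-10) = 2600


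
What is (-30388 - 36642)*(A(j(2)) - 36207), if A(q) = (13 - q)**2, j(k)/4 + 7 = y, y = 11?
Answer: 2426351940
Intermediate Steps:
j(k) = 16 (j(k) = -28 + 4*11 = -28 + 44 = 16)
(-30388 - 36642)*(A(j(2)) - 36207) = (-30388 - 36642)*((-13 + 16)**2 - 36207) = -67030*(3**2 - 36207) = -67030*(9 - 36207) = -67030*(-36198) = 2426351940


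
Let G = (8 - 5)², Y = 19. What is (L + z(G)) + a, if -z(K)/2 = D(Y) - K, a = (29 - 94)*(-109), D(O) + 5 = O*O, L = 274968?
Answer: 281359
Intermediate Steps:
G = 9 (G = 3² = 9)
D(O) = -5 + O² (D(O) = -5 + O*O = -5 + O²)
a = 7085 (a = -65*(-109) = 7085)
z(K) = -712 + 2*K (z(K) = -2*((-5 + 19²) - K) = -2*((-5 + 361) - K) = -2*(356 - K) = -712 + 2*K)
(L + z(G)) + a = (274968 + (-712 + 2*9)) + 7085 = (274968 + (-712 + 18)) + 7085 = (274968 - 694) + 7085 = 274274 + 7085 = 281359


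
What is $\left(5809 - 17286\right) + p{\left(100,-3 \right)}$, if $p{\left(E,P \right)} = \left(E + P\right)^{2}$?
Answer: $-2068$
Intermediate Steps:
$\left(5809 - 17286\right) + p{\left(100,-3 \right)} = \left(5809 - 17286\right) + \left(100 - 3\right)^{2} = -11477 + 97^{2} = -11477 + 9409 = -2068$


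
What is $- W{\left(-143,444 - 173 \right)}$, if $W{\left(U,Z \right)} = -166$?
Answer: $166$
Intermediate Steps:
$- W{\left(-143,444 - 173 \right)} = \left(-1\right) \left(-166\right) = 166$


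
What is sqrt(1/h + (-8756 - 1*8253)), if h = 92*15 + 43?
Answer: I*sqrt(34442015938)/1423 ≈ 130.42*I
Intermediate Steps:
h = 1423 (h = 1380 + 43 = 1423)
sqrt(1/h + (-8756 - 1*8253)) = sqrt(1/1423 + (-8756 - 1*8253)) = sqrt(1/1423 + (-8756 - 8253)) = sqrt(1/1423 - 17009) = sqrt(-24203806/1423) = I*sqrt(34442015938)/1423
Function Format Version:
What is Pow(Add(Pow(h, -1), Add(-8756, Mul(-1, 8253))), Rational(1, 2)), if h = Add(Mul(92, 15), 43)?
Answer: Mul(Rational(1, 1423), I, Pow(34442015938, Rational(1, 2))) ≈ Mul(130.42, I)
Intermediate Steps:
h = 1423 (h = Add(1380, 43) = 1423)
Pow(Add(Pow(h, -1), Add(-8756, Mul(-1, 8253))), Rational(1, 2)) = Pow(Add(Pow(1423, -1), Add(-8756, Mul(-1, 8253))), Rational(1, 2)) = Pow(Add(Rational(1, 1423), Add(-8756, -8253)), Rational(1, 2)) = Pow(Add(Rational(1, 1423), -17009), Rational(1, 2)) = Pow(Rational(-24203806, 1423), Rational(1, 2)) = Mul(Rational(1, 1423), I, Pow(34442015938, Rational(1, 2)))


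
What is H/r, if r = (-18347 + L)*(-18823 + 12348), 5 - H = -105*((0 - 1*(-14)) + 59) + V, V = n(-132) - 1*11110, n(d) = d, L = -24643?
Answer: 3152/46393375 ≈ 6.7941e-5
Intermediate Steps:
V = -11242 (V = -132 - 1*11110 = -132 - 11110 = -11242)
H = 18912 (H = 5 - (-105*((0 - 1*(-14)) + 59) - 11242) = 5 - (-105*((0 + 14) + 59) - 11242) = 5 - (-105*(14 + 59) - 11242) = 5 - (-105*73 - 11242) = 5 - (-7665 - 11242) = 5 - 1*(-18907) = 5 + 18907 = 18912)
r = 278360250 (r = (-18347 - 24643)*(-18823 + 12348) = -42990*(-6475) = 278360250)
H/r = 18912/278360250 = 18912*(1/278360250) = 3152/46393375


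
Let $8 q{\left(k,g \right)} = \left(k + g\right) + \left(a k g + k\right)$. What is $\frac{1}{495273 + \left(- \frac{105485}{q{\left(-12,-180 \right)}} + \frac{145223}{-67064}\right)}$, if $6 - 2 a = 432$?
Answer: $\frac{7717121544}{3822079375997759} \approx 2.0191 \cdot 10^{-6}$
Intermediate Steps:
$a = -213$ ($a = 3 - 216 = -213$)
$q{\left(k,g \right)} = \frac{k}{4} + \frac{g}{8} - \frac{213 g k}{8}$ ($q{\left(k,g \right)} = \frac{\left(k + g\right) + \left(- 213 k g + k\right)}{8} = \frac{\left(g + k\right) - \left(- k + 213 g k\right)}{8} = \frac{g + 2 k - 213 g k}{8} = \frac{k}{4} + \frac{g}{8} - \frac{213 g k}{8}$)
$\frac{1}{495273 + \left(- \frac{105485}{q{\left(-12,-180 \right)}} + \frac{145223}{-67064}\right)} = \frac{1}{495273 - \left(\frac{145223}{67064} + \frac{105485}{\frac{1}{4} \left(-12\right) + \frac{1}{8} \left(-180\right) - \left(- \frac{9585}{2}\right) \left(-12\right)}\right)} = \frac{1}{495273 - \left(\frac{145223}{67064} + \frac{105485}{-3 - \frac{45}{2} - 57510}\right)} = \frac{1}{495273 - \left(\frac{145223}{67064} + \frac{105485}{- \frac{115071}{2}}\right)} = \frac{1}{495273 - \frac{2562463753}{7717121544}} = \frac{1}{\frac{3822079375997759}{7717121544}} = \frac{7717121544}{3822079375997759}$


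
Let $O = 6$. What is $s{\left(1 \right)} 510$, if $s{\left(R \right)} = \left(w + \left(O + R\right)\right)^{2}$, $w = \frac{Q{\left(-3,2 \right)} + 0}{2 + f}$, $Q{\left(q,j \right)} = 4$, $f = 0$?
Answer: $41310$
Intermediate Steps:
$w = 2$ ($w = \frac{4 + 0}{2 + 0} = \frac{4}{2} = 4 \cdot \frac{1}{2} = 2$)
$s{\left(R \right)} = \left(8 + R\right)^{2}$ ($s{\left(R \right)} = \left(2 + \left(6 + R\right)\right)^{2} = \left(8 + R\right)^{2}$)
$s{\left(1 \right)} 510 = \left(8 + 1\right)^{2} \cdot 510 = 9^{2} \cdot 510 = 81 \cdot 510 = 41310$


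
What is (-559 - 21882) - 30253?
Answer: -52694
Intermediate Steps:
(-559 - 21882) - 30253 = -22441 - 30253 = -52694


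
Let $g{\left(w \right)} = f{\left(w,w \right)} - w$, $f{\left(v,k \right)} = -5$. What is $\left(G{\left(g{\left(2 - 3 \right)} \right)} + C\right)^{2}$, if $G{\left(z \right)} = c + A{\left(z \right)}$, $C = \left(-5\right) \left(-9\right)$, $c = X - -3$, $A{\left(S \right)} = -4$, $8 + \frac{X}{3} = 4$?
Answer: $1024$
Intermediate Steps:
$X = -12$ ($X = -24 + 3 \cdot 4 = -24 + 12 = -12$)
$g{\left(w \right)} = -5 - w$
$c = -9$ ($c = -12 - -3 = -12 + 3 = -9$)
$C = 45$
$G{\left(z \right)} = -13$ ($G{\left(z \right)} = -9 - 4 = -13$)
$\left(G{\left(g{\left(2 - 3 \right)} \right)} + C\right)^{2} = \left(-13 + 45\right)^{2} = 32^{2} = 1024$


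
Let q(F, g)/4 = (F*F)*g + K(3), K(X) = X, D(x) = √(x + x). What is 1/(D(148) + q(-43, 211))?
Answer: 195071/304421560291 - √74/1217686241164 ≈ 6.4079e-7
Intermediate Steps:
D(x) = √2*√x (D(x) = √(2*x) = √2*√x)
q(F, g) = 12 + 4*g*F² (q(F, g) = 4*((F*F)*g + 3) = 4*(F²*g + 3) = 4*(g*F² + 3) = 4*(3 + g*F²) = 12 + 4*g*F²)
1/(D(148) + q(-43, 211)) = 1/(√2*√148 + (12 + 4*211*(-43)²)) = 1/(√2*(2*√37) + (12 + 4*211*1849)) = 1/(2*√74 + (12 + 1560556)) = 1/(2*√74 + 1560568) = 1/(1560568 + 2*√74)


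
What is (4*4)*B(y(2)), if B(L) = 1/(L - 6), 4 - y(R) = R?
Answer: -4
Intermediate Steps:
y(R) = 4 - R
B(L) = 1/(-6 + L)
(4*4)*B(y(2)) = (4*4)/(-6 + (4 - 1*2)) = 16/(-6 + (4 - 2)) = 16/(-6 + 2) = 16/(-4) = 16*(-¼) = -4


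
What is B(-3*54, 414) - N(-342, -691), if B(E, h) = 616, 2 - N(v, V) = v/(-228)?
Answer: 1231/2 ≈ 615.50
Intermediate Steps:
N(v, V) = 2 + v/228 (N(v, V) = 2 - v/(-228) = 2 - v*(-1)/228 = 2 - (-1)*v/228 = 2 + v/228)
B(-3*54, 414) - N(-342, -691) = 616 - (2 + (1/228)*(-342)) = 616 - (2 - 3/2) = 616 - 1*1/2 = 616 - 1/2 = 1231/2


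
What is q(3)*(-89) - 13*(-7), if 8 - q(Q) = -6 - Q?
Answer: -1422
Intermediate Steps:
q(Q) = 14 + Q (q(Q) = 8 - (-6 - Q) = 8 + (6 + Q) = 14 + Q)
q(3)*(-89) - 13*(-7) = (14 + 3)*(-89) - 13*(-7) = 17*(-89) + 91 = -1513 + 91 = -1422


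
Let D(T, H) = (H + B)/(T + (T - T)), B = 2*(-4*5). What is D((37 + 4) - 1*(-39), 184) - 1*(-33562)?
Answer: 167819/5 ≈ 33564.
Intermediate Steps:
B = -40 (B = 2*(-20) = -40)
D(T, H) = (-40 + H)/T (D(T, H) = (H - 40)/(T + (T - T)) = (-40 + H)/(T + 0) = (-40 + H)/T)
D((37 + 4) - 1*(-39), 184) - 1*(-33562) = (-40 + 184)/((37 + 4) - 1*(-39)) - 1*(-33562) = 144/(41 + 39) + 33562 = 144/80 + 33562 = (1/80)*144 + 33562 = 9/5 + 33562 = 167819/5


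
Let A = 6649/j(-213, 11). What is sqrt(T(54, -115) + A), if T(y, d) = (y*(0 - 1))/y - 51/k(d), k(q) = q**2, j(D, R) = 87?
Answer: sqrt(7549687131)/10005 ≈ 8.6846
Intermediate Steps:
A = 6649/87 ≈ 76.425
T(y, d) = -1 - 51/d**2 (T(y, d) = (y*(0 - 1))/y - 51/d**2 = (y*(-1))/y - 51/d**2 = (-y)/y - 51/d**2 = -1 - 51/d**2)
sqrt(T(54, -115) + A) = sqrt((-1 - 51/(-115)**2) + 6649/87) = sqrt((-1 - 51*1/13225) + 6649/87) = sqrt((-1 - 51/13225) + 6649/87) = sqrt(-13276/13225 + 6649/87) = sqrt(86778013/1150575) = sqrt(7549687131)/10005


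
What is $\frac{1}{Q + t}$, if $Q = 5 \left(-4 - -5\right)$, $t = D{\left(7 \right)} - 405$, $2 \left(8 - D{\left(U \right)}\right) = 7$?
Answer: $- \frac{2}{791} \approx -0.0025284$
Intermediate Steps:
$D{\left(U \right)} = \frac{9}{2}$ ($D{\left(U \right)} = 8 - \frac{7}{2} = \frac{9}{2}$)
$t = - \frac{801}{2}$ ($t = \frac{9}{2} - 405 = - \frac{801}{2} \approx -400.5$)
$Q = 5$ ($Q = 5 \left(-4 + 5\right) = 5 \cdot 1 = 5$)
$\frac{1}{Q + t} = \frac{1}{5 - \frac{801}{2}} = \frac{1}{- \frac{791}{2}} = - \frac{2}{791}$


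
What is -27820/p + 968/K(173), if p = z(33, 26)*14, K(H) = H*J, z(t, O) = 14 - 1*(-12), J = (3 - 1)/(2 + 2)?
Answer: -79003/1211 ≈ -65.238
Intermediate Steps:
J = ½ (J = 2/4 = 2*(¼) = ½ ≈ 0.50000)
z(t, O) = 26 (z(t, O) = 14 + 12 = 26)
K(H) = H/2 (K(H) = H*(½) = H/2)
p = 364 (p = 26*14 = 364)
-27820/p + 968/K(173) = -27820/364 + 968/(((½)*173)) = -27820*1/364 + 968/(173/2) = -535/7 + 968*(2/173) = -535/7 + 1936/173 = -79003/1211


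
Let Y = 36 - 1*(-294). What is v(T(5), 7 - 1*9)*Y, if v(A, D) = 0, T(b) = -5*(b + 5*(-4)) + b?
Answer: 0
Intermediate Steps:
T(b) = 100 - 4*b (T(b) = -5*(b - 20) + b = -5*(-20 + b) + b = (100 - 5*b) + b = 100 - 4*b)
Y = 330 (Y = 36 + 294 = 330)
v(T(5), 7 - 1*9)*Y = 0*330 = 0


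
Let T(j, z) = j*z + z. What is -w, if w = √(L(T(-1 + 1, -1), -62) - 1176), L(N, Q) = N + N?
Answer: -I*√1178 ≈ -34.322*I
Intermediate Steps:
T(j, z) = z + j*z
L(N, Q) = 2*N
w = I*√1178 (w = √(2*(-(1 + (-1 + 1))) - 1176) = √(2*(-(1 + 0)) - 1176) = √(2*(-1*1) - 1176) = √(2*(-1) - 1176) = √(-2 - 1176) = √(-1178) = I*√1178 ≈ 34.322*I)
-w = -I*√1178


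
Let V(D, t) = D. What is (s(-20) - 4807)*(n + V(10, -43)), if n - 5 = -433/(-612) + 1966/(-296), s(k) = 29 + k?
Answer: -246235759/5661 ≈ -43497.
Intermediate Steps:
n = -10579/11322 (n = 5 + (-433/(-612) + 1966/(-296)) = 5 + (-433*(-1/612) + 1966*(-1/296)) = 5 + (433/612 - 983/148) = 5 - 67189/11322 = -10579/11322 ≈ -0.93438)
(s(-20) - 4807)*(n + V(10, -43)) = ((29 - 20) - 4807)*(-10579/11322 + 10) = (9 - 4807)*(102641/11322) = -4798*102641/11322 = -246235759/5661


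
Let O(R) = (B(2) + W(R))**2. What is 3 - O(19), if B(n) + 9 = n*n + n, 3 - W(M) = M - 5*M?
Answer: -5773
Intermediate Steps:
W(M) = 3 + 4*M (W(M) = 3 - (M - 5*M) = 3 - (-4)*M = 3 + 4*M)
B(n) = -9 + n + n**2 (B(n) = -9 + (n*n + n) = -9 + (n**2 + n) = -9 + (n + n**2) = -9 + n + n**2)
O(R) = 16*R**2 (O(R) = ((-9 + 2 + 2**2) + (3 + 4*R))**2 = ((-9 + 2 + 4) + (3 + 4*R))**2 = (-3 + (3 + 4*R))**2 = (4*R)**2 = 16*R**2)
3 - O(19) = 3 - 16*19**2 = 3 - 16*361 = 3 - 1*5776 = 3 - 5776 = -5773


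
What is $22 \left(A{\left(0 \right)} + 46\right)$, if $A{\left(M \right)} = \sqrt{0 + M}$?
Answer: $1012$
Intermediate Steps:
$A{\left(M \right)} = \sqrt{M}$
$22 \left(A{\left(0 \right)} + 46\right) = 22 \left(\sqrt{0} + 46\right) = 22 \left(0 + 46\right) = 22 \cdot 46 = 1012$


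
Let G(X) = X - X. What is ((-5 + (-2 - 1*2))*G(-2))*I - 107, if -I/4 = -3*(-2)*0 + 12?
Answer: -107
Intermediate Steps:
G(X) = 0
I = -48 (I = -4*(-3*(-2)*0 + 12) = -4*(6*0 + 12) = -4*(0 + 12) = -4*12 = -48)
((-5 + (-2 - 1*2))*G(-2))*I - 107 = ((-5 + (-2 - 1*2))*0)*(-48) - 107 = ((-5 + (-2 - 2))*0)*(-48) - 107 = ((-5 - 4)*0)*(-48) - 107 = -9*0*(-48) - 107 = 0*(-48) - 107 = 0 - 107 = -107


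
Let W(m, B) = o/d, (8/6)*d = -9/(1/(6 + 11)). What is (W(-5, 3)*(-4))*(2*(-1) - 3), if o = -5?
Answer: 400/459 ≈ 0.87146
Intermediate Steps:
d = -459/4 (d = 3*(-9/(1/(6 + 11)))/4 = 3*(-9/(1/17))/4 = 3*(-9/1/17)/4 = 3*(-9*17)/4 = (¾)*(-153) = -459/4 ≈ -114.75)
W(m, B) = 20/459 (W(m, B) = -5/(-459/4) = -5*(-4/459) = 20/459)
(W(-5, 3)*(-4))*(2*(-1) - 3) = ((20/459)*(-4))*(2*(-1) - 3) = -80*(-2 - 3)/459 = -80/459*(-5) = 400/459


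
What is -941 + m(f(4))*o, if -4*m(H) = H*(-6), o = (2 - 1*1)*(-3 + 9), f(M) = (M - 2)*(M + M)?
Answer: -797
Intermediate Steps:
f(M) = 2*M*(-2 + M) (f(M) = (-2 + M)*(2*M) = 2*M*(-2 + M))
o = 6 (o = (2 - 1)*6 = 1*6 = 6)
m(H) = 3*H/2 (m(H) = -H*(-6)/4 = -(-3)*H/2 = 3*H/2)
-941 + m(f(4))*o = -941 + (3*(2*4*(-2 + 4))/2)*6 = -941 + (3*(2*4*2)/2)*6 = -941 + ((3/2)*16)*6 = -941 + 24*6 = -941 + 144 = -797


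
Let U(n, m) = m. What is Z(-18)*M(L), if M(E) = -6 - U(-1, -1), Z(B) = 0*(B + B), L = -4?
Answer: 0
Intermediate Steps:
Z(B) = 0 (Z(B) = 0*(2*B) = 0)
M(E) = -5 (M(E) = -6 - 1*(-1) = -6 + 1 = -5)
Z(-18)*M(L) = 0*(-5) = 0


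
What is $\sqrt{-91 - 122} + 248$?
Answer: $248 + i \sqrt{213} \approx 248.0 + 14.595 i$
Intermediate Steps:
$\sqrt{-91 - 122} + 248 = \sqrt{-213} + 248 = i \sqrt{213} + 248 = 248 + i \sqrt{213}$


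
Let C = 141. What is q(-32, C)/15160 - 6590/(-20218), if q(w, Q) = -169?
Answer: 48243779/153252440 ≈ 0.31480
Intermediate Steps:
q(-32, C)/15160 - 6590/(-20218) = -169/15160 - 6590/(-20218) = -169*1/15160 - 6590*(-1/20218) = -169/15160 + 3295/10109 = 48243779/153252440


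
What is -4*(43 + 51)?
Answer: -376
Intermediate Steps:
-4*(43 + 51) = -4*94 = -376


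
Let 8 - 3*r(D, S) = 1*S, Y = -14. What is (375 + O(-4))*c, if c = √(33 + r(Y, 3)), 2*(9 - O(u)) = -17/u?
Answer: 3055*√78/12 ≈ 2248.4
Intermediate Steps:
O(u) = 9 + 17/(2*u) (O(u) = 9 - (-17)/(2*u) = 9 + 17/(2*u))
r(D, S) = 8/3 - S/3
c = 2*√78/3 (c = √(33 + (8/3 - ⅓*3)) = √(33 + (8/3 - 1)) = √(33 + 5/3) = √(104/3) = 2*√78/3 ≈ 5.8878)
(375 + O(-4))*c = (375 + (9 + (17/2)/(-4)))*(2*√78/3) = (375 + (9 + (17/2)*(-¼)))*(2*√78/3) = (375 + (9 - 17/8))*(2*√78/3) = (375 + 55/8)*(2*√78/3) = 3055*(2*√78/3)/8 = 3055*√78/12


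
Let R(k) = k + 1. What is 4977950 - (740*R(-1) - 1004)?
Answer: 4978954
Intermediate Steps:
R(k) = 1 + k
4977950 - (740*R(-1) - 1004) = 4977950 - (740*(1 - 1) - 1004) = 4977950 - (740*0 - 1004) = 4977950 - (0 - 1004) = 4977950 - 1*(-1004) = 4977950 + 1004 = 4978954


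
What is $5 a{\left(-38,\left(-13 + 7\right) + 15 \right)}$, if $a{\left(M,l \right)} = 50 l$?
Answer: $2250$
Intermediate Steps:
$5 a{\left(-38,\left(-13 + 7\right) + 15 \right)} = 5 \cdot 50 \left(\left(-13 + 7\right) + 15\right) = 5 \cdot 50 \left(-6 + 15\right) = 5 \cdot 50 \cdot 9 = 5 \cdot 450 = 2250$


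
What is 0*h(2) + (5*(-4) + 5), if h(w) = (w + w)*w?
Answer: -15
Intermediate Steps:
h(w) = 2*w² (h(w) = (2*w)*w = 2*w²)
0*h(2) + (5*(-4) + 5) = 0*(2*2²) + (5*(-4) + 5) = 0*(2*4) + (-20 + 5) = 0*8 - 15 = 0 - 15 = -15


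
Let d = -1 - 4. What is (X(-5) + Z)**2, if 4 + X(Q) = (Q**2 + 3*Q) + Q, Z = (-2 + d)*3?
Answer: 400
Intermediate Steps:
d = -5
Z = -21 (Z = (-2 - 5)*3 = -7*3 = -21)
X(Q) = -4 + Q**2 + 4*Q (X(Q) = -4 + ((Q**2 + 3*Q) + Q) = -4 + (Q**2 + 4*Q) = -4 + Q**2 + 4*Q)
(X(-5) + Z)**2 = ((-4 + (-5)**2 + 4*(-5)) - 21)**2 = ((-4 + 25 - 20) - 21)**2 = (1 - 21)**2 = (-20)**2 = 400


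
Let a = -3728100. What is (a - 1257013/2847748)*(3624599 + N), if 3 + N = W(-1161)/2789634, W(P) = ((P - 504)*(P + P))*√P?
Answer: -9620303548582374137/711937 - 20522752967933956845*I*√129/1324029107372 ≈ -1.3513e+13 - 1.7605e+8*I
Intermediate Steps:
W(P) = 2*P^(3/2)*(-504 + P) (W(P) = ((-504 + P)*(2*P))*√P = (2*P*(-504 + P))*√P = 2*P^(3/2)*(-504 + P))
N = -3 + 1933065*I*√129/464939 (N = -3 + (2*(-1161)^(3/2)*(-504 - 1161))/2789634 = -3 + (2*(-3483*I*√129)*(-1665))*(1/2789634) = -3 + (11598390*I*√129)*(1/2789634) = -3 + 1933065*I*√129/464939 ≈ -3.0 + 47.222*I)
(a - 1257013/2847748)*(3624599 + N) = (-3728100 - 1257013/2847748)*(3624599 + (-3 + 1933065*I*√129/464939)) = (-3728100 - 1257013*1/2847748)*(3624596 + 1933065*I*√129/464939) = (-3728100 - 1257013/2847748)*(3624596 + 1933065*I*√129/464939) = -10616690575813*(3624596 + 1933065*I*√129/464939)/2847748 = -9620303548582374137/711937 - 20522752967933956845*I*√129/1324029107372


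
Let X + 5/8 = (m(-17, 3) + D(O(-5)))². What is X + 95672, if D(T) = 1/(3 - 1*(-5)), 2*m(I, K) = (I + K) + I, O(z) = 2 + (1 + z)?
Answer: 6138097/64 ≈ 95908.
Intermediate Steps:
O(z) = 3 + z
m(I, K) = I + K/2 (m(I, K) = ((I + K) + I)/2 = (K + 2*I)/2 = I + K/2)
D(T) = ⅛ (D(T) = 1/(3 + 5) = 1/8 = ⅛)
X = 15089/64 (X = -5/8 + ((-17 + (½)*3) + ⅛)² = -5/8 + ((-17 + 3/2) + ⅛)² = -5/8 + (-31/2 + ⅛)² = -5/8 + (-123/8)² = -5/8 + 15129/64 = 15089/64 ≈ 235.77)
X + 95672 = 15089/64 + 95672 = 6138097/64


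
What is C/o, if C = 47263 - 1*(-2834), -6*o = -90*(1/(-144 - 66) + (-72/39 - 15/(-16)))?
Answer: -72941232/19949 ≈ -3656.4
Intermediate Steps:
o = -19949/1456 (o = -(-15)*(1/(-144 - 66) + (-72/39 - 15/(-16))) = -(-15)*(1/(-210) + (-72*1/39 - 15*(-1/16))) = -(-15)*(-1/210 + (-24/13 + 15/16)) = -(-15)*(-1/210 - 189/208) = -(-15)*(-19949)/21840 = -⅙*59847/728 = -19949/1456 ≈ -13.701)
C = 50097 (C = 47263 + 2834 = 50097)
C/o = 50097/(-19949/1456) = 50097*(-1456/19949) = -72941232/19949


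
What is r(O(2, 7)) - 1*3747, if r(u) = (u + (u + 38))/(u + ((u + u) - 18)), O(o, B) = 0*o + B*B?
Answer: -483227/129 ≈ -3745.9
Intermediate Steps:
O(o, B) = B² (O(o, B) = 0 + B² = B²)
r(u) = (38 + 2*u)/(-18 + 3*u) (r(u) = (u + (38 + u))/(u + (2*u - 18)) = (38 + 2*u)/(u + (-18 + 2*u)) = (38 + 2*u)/(-18 + 3*u))
r(O(2, 7)) - 1*3747 = 2*(19 + 7²)/(3*(-6 + 7²)) - 1*3747 = 2*(19 + 49)/(3*(-6 + 49)) - 3747 = (⅔)*68/43 - 3747 = (⅔)*(1/43)*68 - 3747 = 136/129 - 3747 = -483227/129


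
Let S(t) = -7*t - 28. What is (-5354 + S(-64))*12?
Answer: -59208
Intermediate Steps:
S(t) = -28 - 7*t
(-5354 + S(-64))*12 = (-5354 + (-28 - 7*(-64)))*12 = (-5354 + (-28 + 448))*12 = (-5354 + 420)*12 = -4934*12 = -59208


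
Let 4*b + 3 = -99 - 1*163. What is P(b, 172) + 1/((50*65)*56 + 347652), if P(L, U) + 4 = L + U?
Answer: 13473023/132413 ≈ 101.75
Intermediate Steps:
b = -265/4 (b = -¾ + (-99 - 1*163)/4 = -¾ + (-99 - 163)/4 = -¾ + (¼)*(-262) = -¾ - 131/2 = -265/4 ≈ -66.250)
P(L, U) = -4 + L + U (P(L, U) = -4 + (L + U) = -4 + L + U)
P(b, 172) + 1/((50*65)*56 + 347652) = (-4 - 265/4 + 172) + 1/((50*65)*56 + 347652) = 407/4 + 1/(3250*56 + 347652) = 407/4 + 1/(182000 + 347652) = 407/4 + 1/529652 = 13473023/132413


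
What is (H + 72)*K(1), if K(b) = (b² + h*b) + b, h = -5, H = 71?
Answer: -429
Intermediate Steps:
K(b) = b² - 4*b (K(b) = (b² - 5*b) + b = b² - 4*b)
(H + 72)*K(1) = (71 + 72)*(1*(-4 + 1)) = 143*(1*(-3)) = 143*(-3) = -429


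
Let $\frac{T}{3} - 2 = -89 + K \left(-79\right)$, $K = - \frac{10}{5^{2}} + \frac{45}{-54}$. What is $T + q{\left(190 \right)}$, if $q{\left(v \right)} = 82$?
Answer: $\frac{1133}{10} \approx 113.3$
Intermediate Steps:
$K = - \frac{37}{30}$ ($K = - \frac{10}{25} + 45 \left(- \frac{1}{54}\right) = \left(-10\right) \frac{1}{25} - \frac{5}{6} = - \frac{2}{5} - \frac{5}{6} = - \frac{37}{30} \approx -1.2333$)
$T = \frac{313}{10}$ ($T = 6 + 3 \left(-89 - - \frac{2923}{30}\right) = 6 + 3 \left(-89 + \frac{2923}{30}\right) = 6 + 3 \cdot \frac{253}{30} = 6 + \frac{253}{10} = \frac{313}{10} \approx 31.3$)
$T + q{\left(190 \right)} = \frac{313}{10} + 82 = \frac{1133}{10}$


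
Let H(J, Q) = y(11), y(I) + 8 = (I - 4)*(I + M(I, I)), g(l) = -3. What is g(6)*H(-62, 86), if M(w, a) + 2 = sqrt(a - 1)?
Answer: -165 - 21*sqrt(10) ≈ -231.41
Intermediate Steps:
M(w, a) = -2 + sqrt(-1 + a) (M(w, a) = -2 + sqrt(a - 1) = -2 + sqrt(-1 + a))
y(I) = -8 + (-4 + I)*(-2 + I + sqrt(-1 + I)) (y(I) = -8 + (I - 4)*(I + (-2 + sqrt(-1 + I))) = -8 + (-4 + I)*(-2 + I + sqrt(-1 + I)))
H(J, Q) = 55 + 7*sqrt(10) (H(J, Q) = 11**2 - 6*11 - 4*sqrt(-1 + 11) + 11*sqrt(-1 + 11) = 121 - 66 - 4*sqrt(10) + 11*sqrt(10) = 55 + 7*sqrt(10))
g(6)*H(-62, 86) = -3*(55 + 7*sqrt(10)) = -165 - 21*sqrt(10)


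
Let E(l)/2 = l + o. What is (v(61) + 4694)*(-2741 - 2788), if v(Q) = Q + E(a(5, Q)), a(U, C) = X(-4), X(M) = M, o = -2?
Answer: -26224047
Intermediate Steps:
a(U, C) = -4
E(l) = -4 + 2*l (E(l) = 2*(l - 2) = 2*(-2 + l) = -4 + 2*l)
v(Q) = -12 + Q (v(Q) = Q + (-4 + 2*(-4)) = Q + (-4 - 8) = Q - 12 = -12 + Q)
(v(61) + 4694)*(-2741 - 2788) = ((-12 + 61) + 4694)*(-2741 - 2788) = (49 + 4694)*(-5529) = 4743*(-5529) = -26224047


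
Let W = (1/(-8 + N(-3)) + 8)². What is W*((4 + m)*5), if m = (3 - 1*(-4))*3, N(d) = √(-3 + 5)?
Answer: 14884125/1922 - 30500*√2/961 ≈ 7699.2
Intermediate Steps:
N(d) = √2
m = 21 (m = (3 + 4)*3 = 7*3 = 21)
W = (8 + 1/(-8 + √2))² (W = (1/(-8 + √2) + 8)² = (8 + 1/(-8 + √2))² ≈ 61.594)
W*((4 + m)*5) = (119073/1922 - 244*√2/961)*((4 + 21)*5) = (119073/1922 - 244*√2/961)*(25*5) = (119073/1922 - 244*√2/961)*125 = 14884125/1922 - 30500*√2/961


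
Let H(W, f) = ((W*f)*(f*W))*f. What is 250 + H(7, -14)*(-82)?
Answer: 11025642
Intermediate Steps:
H(W, f) = W²*f³ (H(W, f) = ((W*f)*(W*f))*f = (W²*f²)*f = W²*f³)
250 + H(7, -14)*(-82) = 250 + (7²*(-14)³)*(-82) = 250 + (49*(-2744))*(-82) = 250 - 134456*(-82) = 250 + 11025392 = 11025642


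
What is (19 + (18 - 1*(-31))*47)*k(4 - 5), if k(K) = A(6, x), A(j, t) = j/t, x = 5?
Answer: 13932/5 ≈ 2786.4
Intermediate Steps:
k(K) = 6/5
(19 + (18 - 1*(-31))*47)*k(4 - 5) = (19 + (18 - 1*(-31))*47)*(6/5) = (19 + (18 + 31)*47)*(6/5) = (19 + 49*47)*(6/5) = (19 + 2303)*(6/5) = 2322*(6/5) = 13932/5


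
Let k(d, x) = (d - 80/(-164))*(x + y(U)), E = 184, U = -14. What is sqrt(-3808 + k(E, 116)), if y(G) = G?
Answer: 10*sqrt(252314)/41 ≈ 122.51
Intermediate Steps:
k(d, x) = (-14 + x)*(20/41 + d) (k(d, x) = (d - 80/(-164))*(x - 14) = (d - 80*(-1/164))*(-14 + x) = (d + 20/41)*(-14 + x) = (20/41 + d)*(-14 + x) = (-14 + x)*(20/41 + d))
sqrt(-3808 + k(E, 116)) = sqrt(-3808 + (-280/41 - 14*184 + (20/41)*116 + 184*116)) = sqrt(-3808 + (-280/41 - 2576 + 2320/41 + 21344)) = sqrt(-3808 + 771528/41) = sqrt(615400/41) = 10*sqrt(252314)/41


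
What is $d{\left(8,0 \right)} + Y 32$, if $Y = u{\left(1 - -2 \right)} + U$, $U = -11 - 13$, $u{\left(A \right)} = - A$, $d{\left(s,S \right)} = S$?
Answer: $-864$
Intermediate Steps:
$U = -24$
$Y = -27$ ($Y = - (1 - -2) - 24 = - (1 + 2) - 24 = \left(-1\right) 3 - 24 = -3 - 24 = -27$)
$d{\left(8,0 \right)} + Y 32 = 0 - 864 = -864$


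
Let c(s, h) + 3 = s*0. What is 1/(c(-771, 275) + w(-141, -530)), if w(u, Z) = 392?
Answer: 1/389 ≈ 0.0025707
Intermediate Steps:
c(s, h) = -3 (c(s, h) = -3 + s*0 = -3 + 0 = -3)
1/(c(-771, 275) + w(-141, -530)) = 1/(-3 + 392) = 1/389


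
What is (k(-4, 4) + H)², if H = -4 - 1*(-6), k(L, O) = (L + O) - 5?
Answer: 9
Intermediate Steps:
k(L, O) = -5 + L + O
H = 2 (H = -4 + 6 = 2)
(k(-4, 4) + H)² = ((-5 - 4 + 4) + 2)² = (-5 + 2)² = (-3)² = 9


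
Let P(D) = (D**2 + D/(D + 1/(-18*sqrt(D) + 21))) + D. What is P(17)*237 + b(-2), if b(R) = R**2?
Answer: 53249752135/731824 + 36261*sqrt(17)/731824 ≈ 72763.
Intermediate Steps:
P(D) = D + D**2 + D/(D + 1/(21 - 18*sqrt(D))) (P(D) = (D**2 + D/(D + 1/(21 - 18*sqrt(D)))) + D = D + D**2 + D/(D + 1/(21 - 18*sqrt(D))))
P(17)*237 + b(-2) = ((-306*sqrt(17) - 5202*sqrt(17) - 88434*sqrt(17) + 21*17**3 + 22*17 + 22*17**2)/(1 - 306*sqrt(17) + 21*17))*237 + (-2)**2 = ((-306*sqrt(17) - 5202*sqrt(17) - 88434*sqrt(17) + 21*4913 + 374 + 22*289)/(1 - 306*sqrt(17) + 357))*237 + 4 = ((-306*sqrt(17) - 5202*sqrt(17) - 88434*sqrt(17) + 103173 + 374 + 6358)/(1 - 306*sqrt(17) + 357))*237 + 4 = ((109905 - 93942*sqrt(17))/(358 - 306*sqrt(17)))*237 + 4 = 237*(109905 - 93942*sqrt(17))/(358 - 306*sqrt(17)) + 4 = 4 + 237*(109905 - 93942*sqrt(17))/(358 - 306*sqrt(17))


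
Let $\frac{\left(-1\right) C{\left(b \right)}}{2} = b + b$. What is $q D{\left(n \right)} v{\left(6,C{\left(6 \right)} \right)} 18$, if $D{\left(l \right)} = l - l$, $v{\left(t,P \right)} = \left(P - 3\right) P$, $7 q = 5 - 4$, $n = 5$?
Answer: $0$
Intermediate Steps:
$q = \frac{1}{7}$ ($q = \frac{5 - 4}{7} = \frac{1}{7} \cdot 1 = \frac{1}{7} \approx 0.14286$)
$C{\left(b \right)} = - 4 b$ ($C{\left(b \right)} = - 2 \left(b + b\right) = - 2 \cdot 2 b = - 4 b$)
$v{\left(t,P \right)} = P \left(-3 + P\right)$ ($v{\left(t,P \right)} = \left(-3 + P\right) P = P \left(-3 + P\right)$)
$D{\left(l \right)} = 0$
$q D{\left(n \right)} v{\left(6,C{\left(6 \right)} \right)} 18 = \frac{1}{7} \cdot 0 \left(-4\right) 6 \left(-3 - 24\right) 18 = 0 \left(- 24 \left(-3 - 24\right)\right) 18 = 0 \left(\left(-24\right) \left(-27\right)\right) 18 = 0 \cdot 648 \cdot 18 = 0 \cdot 18 = 0$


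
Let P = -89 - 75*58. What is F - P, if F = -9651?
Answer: -5212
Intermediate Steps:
P = -4439 (P = -89 - 4350 = -4439)
F - P = -9651 - 1*(-4439) = -9651 + 4439 = -5212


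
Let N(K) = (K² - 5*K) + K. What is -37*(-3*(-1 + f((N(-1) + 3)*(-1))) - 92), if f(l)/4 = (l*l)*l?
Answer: -224035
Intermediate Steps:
N(K) = K² - 4*K
f(l) = 4*l³ (f(l) = 4*((l*l)*l) = 4*(l²*l) = 4*l³)
-37*(-3*(-1 + f((N(-1) + 3)*(-1))) - 92) = -37*(-3*(-1 + 4*((-(-4 - 1) + 3)*(-1))³) - 92) = -37*(-3*(-1 + 4*((-1*(-5) + 3)*(-1))³) - 92) = -37*(-3*(-1 + 4*((5 + 3)*(-1))³) - 92) = -37*(-3*(-1 + 4*(8*(-1))³) - 92) = -37*(-3*(-1 + 4*(-8)³) - 92) = -37*(-3*(-1 + 4*(-512)) - 92) = -37*(-3*(-1 - 2048) - 92) = -37*(-3*(-2049) - 92) = -37*(6147 - 92) = -37*6055 = -224035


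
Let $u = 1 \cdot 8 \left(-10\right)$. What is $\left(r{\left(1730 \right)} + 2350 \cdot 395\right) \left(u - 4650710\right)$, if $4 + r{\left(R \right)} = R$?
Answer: $-4325123081040$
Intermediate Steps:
$u = -80$ ($u = 8 \left(-10\right) = -80$)
$r{\left(R \right)} = -4 + R$
$\left(r{\left(1730 \right)} + 2350 \cdot 395\right) \left(u - 4650710\right) = \left(\left(-4 + 1730\right) + 2350 \cdot 395\right) \left(-80 - 4650710\right) = \left(1726 + 928250\right) \left(-4650790\right) = 929976 \left(-4650790\right) = -4325123081040$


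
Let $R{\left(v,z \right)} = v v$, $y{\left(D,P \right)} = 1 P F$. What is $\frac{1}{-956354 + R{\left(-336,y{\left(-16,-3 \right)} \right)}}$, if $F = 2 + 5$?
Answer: $- \frac{1}{843458} \approx -1.1856 \cdot 10^{-6}$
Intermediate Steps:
$F = 7$
$y{\left(D,P \right)} = 7 P$ ($y{\left(D,P \right)} = 1 P 7 = P 7 = 7 P$)
$R{\left(v,z \right)} = v^{2}$
$\frac{1}{-956354 + R{\left(-336,y{\left(-16,-3 \right)} \right)}} = \frac{1}{-956354 + \left(-336\right)^{2}} = \frac{1}{-956354 + 112896} = \frac{1}{-843458} = - \frac{1}{843458}$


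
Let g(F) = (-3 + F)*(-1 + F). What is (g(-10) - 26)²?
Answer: 13689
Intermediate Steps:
g(F) = (-1 + F)*(-3 + F)
(g(-10) - 26)² = ((3 + (-10)² - 4*(-10)) - 26)² = ((3 + 100 + 40) - 26)² = (143 - 26)² = 117² = 13689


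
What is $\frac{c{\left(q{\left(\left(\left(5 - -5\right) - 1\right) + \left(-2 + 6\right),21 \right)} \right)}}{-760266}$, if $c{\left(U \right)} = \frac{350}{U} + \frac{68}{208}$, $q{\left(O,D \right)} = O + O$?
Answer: $- \frac{239}{13177944} \approx -1.8136 \cdot 10^{-5}$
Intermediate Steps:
$q{\left(O,D \right)} = 2 O$
$c{\left(U \right)} = \frac{17}{52} + \frac{350}{U}$ ($c{\left(U \right)} = \frac{350}{U} + 68 \cdot \frac{1}{208} = \frac{350}{U} + \frac{17}{52} = \frac{17}{52} + \frac{350}{U}$)
$\frac{c{\left(q{\left(\left(\left(5 - -5\right) - 1\right) + \left(-2 + 6\right),21 \right)} \right)}}{-760266} = \frac{\frac{17}{52} + \frac{350}{2 \left(\left(\left(5 - -5\right) - 1\right) + \left(-2 + 6\right)\right)}}{-760266} = \left(\frac{17}{52} + \frac{350}{2 \left(\left(\left(5 + 5\right) - 1\right) + 4\right)}\right) \left(- \frac{1}{760266}\right) = \left(\frac{17}{52} + \frac{350}{2 \left(\left(10 - 1\right) + 4\right)}\right) \left(- \frac{1}{760266}\right) = \left(\frac{17}{52} + \frac{350}{2 \left(9 + 4\right)}\right) \left(- \frac{1}{760266}\right) = \left(\frac{17}{52} + \frac{350}{2 \cdot 13}\right) \left(- \frac{1}{760266}\right) = \left(\frac{17}{52} + \frac{350}{26}\right) \left(- \frac{1}{760266}\right) = \left(\frac{17}{52} + 350 \cdot \frac{1}{26}\right) \left(- \frac{1}{760266}\right) = \left(\frac{17}{52} + \frac{175}{13}\right) \left(- \frac{1}{760266}\right) = \frac{717}{52} \left(- \frac{1}{760266}\right) = - \frac{239}{13177944}$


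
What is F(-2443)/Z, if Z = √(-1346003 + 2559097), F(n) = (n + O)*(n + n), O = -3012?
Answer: 13326565*√1213094/606547 ≈ 24199.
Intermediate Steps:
F(n) = 2*n*(-3012 + n) (F(n) = (n - 3012)*(n + n) = (-3012 + n)*(2*n) = 2*n*(-3012 + n))
Z = √1213094 ≈ 1101.4
F(-2443)/Z = (2*(-2443)*(-3012 - 2443))/(√1213094) = (2*(-2443)*(-5455))*(√1213094/1213094) = 26653130*(√1213094/1213094) = 13326565*√1213094/606547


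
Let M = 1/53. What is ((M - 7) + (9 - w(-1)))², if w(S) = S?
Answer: 25600/2809 ≈ 9.1136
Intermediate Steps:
M = 1/53 ≈ 0.018868
((M - 7) + (9 - w(-1)))² = ((1/53 - 7) + (9 - 1*(-1)))² = (-370/53 + (9 + 1))² = (-370/53 + 10)² = (160/53)² = 25600/2809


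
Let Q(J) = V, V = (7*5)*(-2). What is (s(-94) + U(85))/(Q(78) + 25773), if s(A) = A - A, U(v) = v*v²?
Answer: 614125/25703 ≈ 23.893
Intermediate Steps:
U(v) = v³
V = -70 (V = 35*(-2) = -70)
Q(J) = -70
s(A) = 0
(s(-94) + U(85))/(Q(78) + 25773) = (0 + 85³)/(-70 + 25773) = (0 + 614125)/25703 = 614125*(1/25703) = 614125/25703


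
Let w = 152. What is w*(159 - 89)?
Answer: 10640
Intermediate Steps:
w*(159 - 89) = 152*(159 - 89) = 152*70 = 10640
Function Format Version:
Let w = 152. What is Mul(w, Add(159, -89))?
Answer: 10640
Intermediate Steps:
Mul(w, Add(159, -89)) = Mul(152, Add(159, -89)) = Mul(152, 70) = 10640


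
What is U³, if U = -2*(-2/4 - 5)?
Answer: 1331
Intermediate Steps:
U = 11 (U = -2*(-2*¼ - 5) = -2*(-½ - 5) = -2*(-11/2) = 11)
U³ = 11³ = 1331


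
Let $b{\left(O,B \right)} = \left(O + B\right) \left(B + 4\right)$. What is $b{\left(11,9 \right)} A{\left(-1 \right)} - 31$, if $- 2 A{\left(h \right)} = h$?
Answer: $99$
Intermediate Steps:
$b{\left(O,B \right)} = \left(4 + B\right) \left(B + O\right)$ ($b{\left(O,B \right)} = \left(B + O\right) \left(4 + B\right) = \left(4 + B\right) \left(B + O\right)$)
$A{\left(h \right)} = - \frac{h}{2}$
$b{\left(11,9 \right)} A{\left(-1 \right)} - 31 = \left(9^{2} + 4 \cdot 9 + 4 \cdot 11 + 9 \cdot 11\right) \left(\left(- \frac{1}{2}\right) \left(-1\right)\right) - 31 = \left(81 + 36 + 44 + 99\right) \frac{1}{2} - 31 = 260 \cdot \frac{1}{2} - 31 = 130 - 31 = 99$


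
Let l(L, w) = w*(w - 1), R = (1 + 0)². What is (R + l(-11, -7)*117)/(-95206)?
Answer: -6553/95206 ≈ -0.068830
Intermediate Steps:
R = 1 (R = 1² = 1)
l(L, w) = w*(-1 + w)
(R + l(-11, -7)*117)/(-95206) = (1 - 7*(-1 - 7)*117)/(-95206) = (1 - 7*(-8)*117)*(-1/95206) = (1 + 56*117)*(-1/95206) = (1 + 6552)*(-1/95206) = 6553*(-1/95206) = -6553/95206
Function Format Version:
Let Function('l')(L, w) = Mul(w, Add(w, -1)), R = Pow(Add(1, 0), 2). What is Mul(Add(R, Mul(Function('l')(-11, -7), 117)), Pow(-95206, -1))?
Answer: Rational(-6553, 95206) ≈ -0.068830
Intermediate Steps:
R = 1 (R = Pow(1, 2) = 1)
Function('l')(L, w) = Mul(w, Add(-1, w))
Mul(Add(R, Mul(Function('l')(-11, -7), 117)), Pow(-95206, -1)) = Mul(Add(1, Mul(Mul(-7, Add(-1, -7)), 117)), Pow(-95206, -1)) = Mul(Add(1, Mul(Mul(-7, -8), 117)), Rational(-1, 95206)) = Mul(Add(1, Mul(56, 117)), Rational(-1, 95206)) = Mul(Add(1, 6552), Rational(-1, 95206)) = Mul(6553, Rational(-1, 95206)) = Rational(-6553, 95206)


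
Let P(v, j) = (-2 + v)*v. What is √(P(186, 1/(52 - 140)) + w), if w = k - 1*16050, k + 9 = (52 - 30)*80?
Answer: 5*√797 ≈ 141.16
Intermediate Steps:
k = 1751 (k = -9 + (52 - 30)*80 = -9 + 22*80 = -9 + 1760 = 1751)
P(v, j) = v*(-2 + v)
w = -14299 (w = 1751 - 1*16050 = 1751 - 16050 = -14299)
√(P(186, 1/(52 - 140)) + w) = √(186*(-2 + 186) - 14299) = √(186*184 - 14299) = √(34224 - 14299) = √19925 = 5*√797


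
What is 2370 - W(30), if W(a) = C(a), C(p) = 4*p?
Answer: 2250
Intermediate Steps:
W(a) = 4*a
2370 - W(30) = 2370 - 4*30 = 2370 - 1*120 = 2370 - 120 = 2250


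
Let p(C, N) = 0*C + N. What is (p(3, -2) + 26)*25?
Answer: 600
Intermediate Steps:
p(C, N) = N (p(C, N) = 0 + N = N)
(p(3, -2) + 26)*25 = (-2 + 26)*25 = 24*25 = 600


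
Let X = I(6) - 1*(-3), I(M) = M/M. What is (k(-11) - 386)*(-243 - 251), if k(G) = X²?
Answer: 182780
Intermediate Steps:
I(M) = 1
X = 4 (X = 1 - 1*(-3) = 1 + 3 = 4)
k(G) = 16 (k(G) = 4² = 16)
(k(-11) - 386)*(-243 - 251) = (16 - 386)*(-243 - 251) = -370*(-494) = 182780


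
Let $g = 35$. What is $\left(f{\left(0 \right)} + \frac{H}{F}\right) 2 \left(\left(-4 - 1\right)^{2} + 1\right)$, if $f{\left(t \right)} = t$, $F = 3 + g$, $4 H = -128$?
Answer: $- \frac{832}{19} \approx -43.789$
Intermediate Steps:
$H = -32$ ($H = \frac{1}{4} \left(-128\right) = -32$)
$F = 38$ ($F = 3 + 35 = 38$)
$\left(f{\left(0 \right)} + \frac{H}{F}\right) 2 \left(\left(-4 - 1\right)^{2} + 1\right) = \left(0 - \frac{32}{38}\right) 2 \left(\left(-4 - 1\right)^{2} + 1\right) = \left(0 - \frac{16}{19}\right) 2 \left(\left(-5\right)^{2} + 1\right) = \left(0 - \frac{16}{19}\right) 2 \left(25 + 1\right) = - \frac{16 \cdot 2 \cdot 26}{19} = \left(- \frac{16}{19}\right) 52 = - \frac{832}{19}$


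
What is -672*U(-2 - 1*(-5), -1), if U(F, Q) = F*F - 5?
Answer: -2688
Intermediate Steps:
U(F, Q) = -5 + F² (U(F, Q) = F² - 5 = -5 + F²)
-672*U(-2 - 1*(-5), -1) = -672*(-5 + (-2 - 1*(-5))²) = -672*(-5 + (-2 + 5)²) = -672*(-5 + 3²) = -672*(-5 + 9) = -672*4 = -2688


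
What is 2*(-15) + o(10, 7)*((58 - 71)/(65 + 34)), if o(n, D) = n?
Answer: -3100/99 ≈ -31.313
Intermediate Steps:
2*(-15) + o(10, 7)*((58 - 71)/(65 + 34)) = 2*(-15) + 10*((58 - 71)/(65 + 34)) = -30 + 10*(-13/99) = -30 - 130/99 = -3100/99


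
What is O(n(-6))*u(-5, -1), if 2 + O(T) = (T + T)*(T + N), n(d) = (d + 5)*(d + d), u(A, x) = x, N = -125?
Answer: 2714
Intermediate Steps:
n(d) = 2*d*(5 + d) (n(d) = (5 + d)*(2*d) = 2*d*(5 + d))
O(T) = -2 + 2*T*(-125 + T) (O(T) = -2 + (T + T)*(T - 125) = -2 + (2*T)*(-125 + T) = -2 + 2*T*(-125 + T))
O(n(-6))*u(-5, -1) = (-2 - 500*(-6)*(5 - 6) + 2*(2*(-6)*(5 - 6))²)*(-1) = (-2 - 500*(-6)*(-1) + 2*(2*(-6)*(-1))²)*(-1) = (-2 - 250*12 + 2*12²)*(-1) = (-2 - 3000 + 2*144)*(-1) = (-2 - 3000 + 288)*(-1) = -2714*(-1) = 2714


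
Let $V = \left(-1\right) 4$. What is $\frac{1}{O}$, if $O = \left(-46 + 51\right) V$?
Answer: $- \frac{1}{20} \approx -0.05$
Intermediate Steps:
$V = -4$
$O = -20$ ($O = \left(-46 + 51\right) \left(-4\right) = 5 \left(-4\right) = -20$)
$\frac{1}{O} = \frac{1}{-20} = - \frac{1}{20}$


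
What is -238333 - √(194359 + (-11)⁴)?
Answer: -238333 - 10*√2090 ≈ -2.3879e+5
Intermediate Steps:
-238333 - √(194359 + (-11)⁴) = -238333 - √(194359 + 14641) = -238333 - √209000 = -238333 - 10*√2090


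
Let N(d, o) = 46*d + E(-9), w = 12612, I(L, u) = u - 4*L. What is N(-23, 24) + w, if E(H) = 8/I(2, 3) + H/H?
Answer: 57767/5 ≈ 11553.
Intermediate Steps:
E(H) = -⅗ (E(H) = 8/(3 - 4*2) + H/H = 8/(3 - 8) + 1 = 8/(-5) + 1 = 8*(-⅕) + 1 = -8/5 + 1 = -⅗)
N(d, o) = -⅗ + 46*d (N(d, o) = 46*d - ⅗ = -⅗ + 46*d)
N(-23, 24) + w = (-⅗ + 46*(-23)) + 12612 = (-⅗ - 1058) + 12612 = -5293/5 + 12612 = 57767/5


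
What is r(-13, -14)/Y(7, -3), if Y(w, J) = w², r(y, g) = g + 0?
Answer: -2/7 ≈ -0.28571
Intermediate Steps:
r(y, g) = g
r(-13, -14)/Y(7, -3) = -14/(7²) = -14/49 = -14*1/49 = -2/7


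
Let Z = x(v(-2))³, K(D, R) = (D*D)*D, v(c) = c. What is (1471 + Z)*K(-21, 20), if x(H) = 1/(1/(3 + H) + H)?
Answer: -13613670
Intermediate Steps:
K(D, R) = D³ (K(D, R) = D²*D = D³)
x(H) = 1/(H + 1/(3 + H))
Z = -1 (Z = ((3 - 2)/(1 + (-2)² + 3*(-2)))³ = (1/(1 + 4 - 6))³ = (1/(-1))³ = (-1*1)³ = (-1)³ = -1)
(1471 + Z)*K(-21, 20) = (1471 - 1)*(-21)³ = 1470*(-9261) = -13613670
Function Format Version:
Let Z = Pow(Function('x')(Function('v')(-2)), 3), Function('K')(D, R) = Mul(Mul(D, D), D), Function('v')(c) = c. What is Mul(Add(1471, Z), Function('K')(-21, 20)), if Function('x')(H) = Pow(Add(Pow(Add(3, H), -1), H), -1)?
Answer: -13613670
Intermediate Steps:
Function('K')(D, R) = Pow(D, 3) (Function('K')(D, R) = Mul(Pow(D, 2), D) = Pow(D, 3))
Function('x')(H) = Pow(Add(H, Pow(Add(3, H), -1)), -1)
Z = -1 (Z = Pow(Mul(Pow(Add(1, Pow(-2, 2), Mul(3, -2)), -1), Add(3, -2)), 3) = Pow(Mul(Pow(Add(1, 4, -6), -1), 1), 3) = Pow(Mul(Pow(-1, -1), 1), 3) = Pow(Mul(-1, 1), 3) = Pow(-1, 3) = -1)
Mul(Add(1471, Z), Function('K')(-21, 20)) = Mul(Add(1471, -1), Pow(-21, 3)) = Mul(1470, -9261) = -13613670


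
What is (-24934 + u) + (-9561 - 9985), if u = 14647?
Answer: -29833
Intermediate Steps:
(-24934 + u) + (-9561 - 9985) = (-24934 + 14647) + (-9561 - 9985) = -10287 - 19546 = -29833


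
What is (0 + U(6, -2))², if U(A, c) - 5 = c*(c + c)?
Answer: 169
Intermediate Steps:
U(A, c) = 5 + 2*c² (U(A, c) = 5 + c*(c + c) = 5 + c*(2*c) = 5 + 2*c²)
(0 + U(6, -2))² = (0 + (5 + 2*(-2)²))² = (0 + (5 + 2*4))² = (0 + (5 + 8))² = (0 + 13)² = 13² = 169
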